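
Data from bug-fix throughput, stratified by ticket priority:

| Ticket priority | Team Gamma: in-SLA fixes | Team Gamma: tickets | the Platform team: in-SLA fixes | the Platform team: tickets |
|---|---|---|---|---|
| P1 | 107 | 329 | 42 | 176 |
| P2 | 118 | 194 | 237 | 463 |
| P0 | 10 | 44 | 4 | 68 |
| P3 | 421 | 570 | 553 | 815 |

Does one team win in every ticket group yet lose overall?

No

P1: Team Gamma 107/329 = 32.5%, the Platform team 42/176 = 23.9% → Team Gamma
P2: Team Gamma 118/194 = 60.8%, the Platform team 237/463 = 51.2% → Team Gamma
P0: Team Gamma 10/44 = 22.7%, the Platform team 4/68 = 5.9% → Team Gamma
P3: Team Gamma 421/570 = 73.9%, the Platform team 553/815 = 67.9% → Team Gamma
Overall: Team Gamma 656/1137 = 57.7%, the Platform team 836/1522 = 54.9% → Team Gamma
Team Gamma wins overall and in every ticket group — no reversal.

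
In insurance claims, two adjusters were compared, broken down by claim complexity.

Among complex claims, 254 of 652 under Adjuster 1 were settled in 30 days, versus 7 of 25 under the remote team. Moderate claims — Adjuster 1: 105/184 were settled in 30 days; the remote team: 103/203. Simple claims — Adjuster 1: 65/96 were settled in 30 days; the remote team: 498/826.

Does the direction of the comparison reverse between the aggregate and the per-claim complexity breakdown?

Complex: Adjuster 1 254/652 = 39.0%, the remote team 7/25 = 28.0% → Adjuster 1
Moderate: Adjuster 1 105/184 = 57.1%, the remote team 103/203 = 50.7% → Adjuster 1
Simple: Adjuster 1 65/96 = 67.7%, the remote team 498/826 = 60.3% → Adjuster 1
Overall: Adjuster 1 424/932 = 45.5%, the remote team 608/1054 = 57.7% → the remote team
Adjuster 1 wins each claim group but the remote team wins overall — the comparison reverses. Adjuster 1's claims skew toward complex, which has a lower base rate.

Yes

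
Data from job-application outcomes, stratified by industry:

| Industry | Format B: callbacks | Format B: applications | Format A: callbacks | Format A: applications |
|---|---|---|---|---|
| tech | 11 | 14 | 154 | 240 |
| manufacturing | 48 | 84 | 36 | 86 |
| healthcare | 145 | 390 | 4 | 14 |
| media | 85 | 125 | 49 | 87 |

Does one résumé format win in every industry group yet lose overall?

Tech: Format B 11/14 = 78.6%, Format A 154/240 = 64.2% → Format B
Manufacturing: Format B 48/84 = 57.1%, Format A 36/86 = 41.9% → Format B
Healthcare: Format B 145/390 = 37.2%, Format A 4/14 = 28.6% → Format B
Media: Format B 85/125 = 68.0%, Format A 49/87 = 56.3% → Format B
Overall: Format B 289/613 = 47.1%, Format A 243/427 = 56.9% → Format A
Format B wins each industry group but Format A wins overall — the comparison reverses. Format B's applications skew toward healthcare, which has a lower base rate.

Yes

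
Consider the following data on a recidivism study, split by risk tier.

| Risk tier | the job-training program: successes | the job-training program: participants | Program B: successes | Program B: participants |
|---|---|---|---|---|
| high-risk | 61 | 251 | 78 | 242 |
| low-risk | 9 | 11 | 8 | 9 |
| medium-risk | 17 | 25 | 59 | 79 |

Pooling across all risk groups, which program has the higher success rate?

High-risk: the job-training program 61/251 = 24.3%, Program B 78/242 = 32.2% → Program B
Low-risk: the job-training program 9/11 = 81.8%, Program B 8/9 = 88.9% → Program B
Medium-risk: the job-training program 17/25 = 68.0%, Program B 59/79 = 74.7% → Program B
Overall: the job-training program 87/287 = 30.3%, Program B 145/330 = 43.9% → Program B

Program B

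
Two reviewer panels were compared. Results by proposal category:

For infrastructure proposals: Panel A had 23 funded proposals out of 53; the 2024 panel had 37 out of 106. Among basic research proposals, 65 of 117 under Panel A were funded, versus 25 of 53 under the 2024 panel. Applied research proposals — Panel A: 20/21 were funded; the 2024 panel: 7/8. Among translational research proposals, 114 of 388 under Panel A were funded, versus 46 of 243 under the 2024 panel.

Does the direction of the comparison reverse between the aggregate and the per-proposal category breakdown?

Infrastructure: Panel A 23/53 = 43.4%, the 2024 panel 37/106 = 34.9% → Panel A
Basic research: Panel A 65/117 = 55.6%, the 2024 panel 25/53 = 47.2% → Panel A
Applied research: Panel A 20/21 = 95.2%, the 2024 panel 7/8 = 87.5% → Panel A
Translational research: Panel A 114/388 = 29.4%, the 2024 panel 46/243 = 18.9% → Panel A
Overall: Panel A 222/579 = 38.3%, the 2024 panel 115/410 = 28.0% → Panel A
Panel A wins overall and in every proposal group — no reversal.

No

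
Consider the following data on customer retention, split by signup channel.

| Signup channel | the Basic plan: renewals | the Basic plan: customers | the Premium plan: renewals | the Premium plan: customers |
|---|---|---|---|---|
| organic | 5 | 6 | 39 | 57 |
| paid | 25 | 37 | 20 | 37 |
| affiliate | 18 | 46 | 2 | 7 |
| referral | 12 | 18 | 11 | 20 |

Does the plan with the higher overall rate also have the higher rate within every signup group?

Organic: the Basic plan 5/6 = 83.3%, the Premium plan 39/57 = 68.4% → the Basic plan
Paid: the Basic plan 25/37 = 67.6%, the Premium plan 20/37 = 54.1% → the Basic plan
Affiliate: the Basic plan 18/46 = 39.1%, the Premium plan 2/7 = 28.6% → the Basic plan
Referral: the Basic plan 12/18 = 66.7%, the Premium plan 11/20 = 55.0% → the Basic plan
Overall: the Basic plan 60/107 = 56.1%, the Premium plan 72/121 = 59.5% → the Premium plan
The Basic plan wins each signup group but the Premium plan wins overall — the comparison reverses. The Basic plan's customers skew toward affiliate, which has a lower base rate.

No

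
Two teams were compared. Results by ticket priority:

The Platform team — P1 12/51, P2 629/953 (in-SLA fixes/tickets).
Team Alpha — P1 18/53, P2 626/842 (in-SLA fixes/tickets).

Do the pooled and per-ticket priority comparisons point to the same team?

Yes

P1: the Platform team 12/51 = 23.5%, Team Alpha 18/53 = 34.0% → Team Alpha
P2: the Platform team 629/953 = 66.0%, Team Alpha 626/842 = 74.3% → Team Alpha
Overall: the Platform team 641/1004 = 63.8%, Team Alpha 644/895 = 72.0% → Team Alpha
Team Alpha wins overall and in every ticket group — no reversal.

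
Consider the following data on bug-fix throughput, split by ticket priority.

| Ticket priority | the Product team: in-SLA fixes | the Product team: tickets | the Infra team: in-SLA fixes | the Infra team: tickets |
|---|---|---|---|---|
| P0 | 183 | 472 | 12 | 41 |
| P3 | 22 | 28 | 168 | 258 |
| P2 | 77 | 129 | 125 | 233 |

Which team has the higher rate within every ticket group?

the Product team

P0: the Product team 183/472 = 38.8%, the Infra team 12/41 = 29.3% → the Product team
P3: the Product team 22/28 = 78.6%, the Infra team 168/258 = 65.1% → the Product team
P2: the Product team 77/129 = 59.7%, the Infra team 125/233 = 53.6% → the Product team
The Product team has the higher rate in all 3 groups.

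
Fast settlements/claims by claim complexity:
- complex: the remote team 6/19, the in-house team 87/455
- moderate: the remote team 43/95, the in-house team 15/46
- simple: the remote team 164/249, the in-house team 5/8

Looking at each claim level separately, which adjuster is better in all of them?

Complex: the remote team 6/19 = 31.6%, the in-house team 87/455 = 19.1% → the remote team
Moderate: the remote team 43/95 = 45.3%, the in-house team 15/46 = 32.6% → the remote team
Simple: the remote team 164/249 = 65.9%, the in-house team 5/8 = 62.5% → the remote team
The remote team has the higher rate in all 3 groups.

the remote team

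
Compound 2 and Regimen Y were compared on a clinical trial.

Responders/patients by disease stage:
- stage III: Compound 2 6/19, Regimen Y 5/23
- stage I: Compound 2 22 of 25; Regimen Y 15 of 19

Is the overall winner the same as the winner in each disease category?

Stage III: Compound 2 6/19 = 31.6%, Regimen Y 5/23 = 21.7% → Compound 2
Stage I: Compound 2 22/25 = 88.0%, Regimen Y 15/19 = 78.9% → Compound 2
Overall: Compound 2 28/44 = 63.6%, Regimen Y 20/42 = 47.6% → Compound 2
Compound 2 wins overall and in every disease group — no reversal.

Yes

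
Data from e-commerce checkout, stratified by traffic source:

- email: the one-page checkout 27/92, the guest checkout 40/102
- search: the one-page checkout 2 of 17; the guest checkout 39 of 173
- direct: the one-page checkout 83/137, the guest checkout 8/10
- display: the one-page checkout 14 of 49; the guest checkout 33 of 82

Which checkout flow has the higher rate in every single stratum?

Email: the one-page checkout 27/92 = 29.3%, the guest checkout 40/102 = 39.2% → the guest checkout
Search: the one-page checkout 2/17 = 11.8%, the guest checkout 39/173 = 22.5% → the guest checkout
Direct: the one-page checkout 83/137 = 60.6%, the guest checkout 8/10 = 80.0% → the guest checkout
Display: the one-page checkout 14/49 = 28.6%, the guest checkout 33/82 = 40.2% → the guest checkout
The guest checkout has the higher rate in all 4 groups.

the guest checkout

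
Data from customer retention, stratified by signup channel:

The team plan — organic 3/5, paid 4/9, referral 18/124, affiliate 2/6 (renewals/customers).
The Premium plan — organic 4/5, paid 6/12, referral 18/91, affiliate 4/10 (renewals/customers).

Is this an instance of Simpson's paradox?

Organic: the team plan 3/5 = 60.0%, the Premium plan 4/5 = 80.0% → the Premium plan
Paid: the team plan 4/9 = 44.4%, the Premium plan 6/12 = 50.0% → the Premium plan
Referral: the team plan 18/124 = 14.5%, the Premium plan 18/91 = 19.8% → the Premium plan
Affiliate: the team plan 2/6 = 33.3%, the Premium plan 4/10 = 40.0% → the Premium plan
Overall: the team plan 27/144 = 18.8%, the Premium plan 32/118 = 27.1% → the Premium plan
The Premium plan wins overall and in every signup group — no reversal.

No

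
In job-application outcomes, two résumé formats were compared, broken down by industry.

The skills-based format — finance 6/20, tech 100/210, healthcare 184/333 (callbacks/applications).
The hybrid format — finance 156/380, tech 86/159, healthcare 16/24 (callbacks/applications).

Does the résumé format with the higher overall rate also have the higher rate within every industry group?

Finance: the skills-based format 6/20 = 30.0%, the hybrid format 156/380 = 41.1% → the hybrid format
Tech: the skills-based format 100/210 = 47.6%, the hybrid format 86/159 = 54.1% → the hybrid format
Healthcare: the skills-based format 184/333 = 55.3%, the hybrid format 16/24 = 66.7% → the hybrid format
Overall: the skills-based format 290/563 = 51.5%, the hybrid format 258/563 = 45.8% → the skills-based format
The hybrid format wins each industry group but the skills-based format wins overall — the comparison reverses. The hybrid format's applications skew toward finance, which has a lower base rate.

No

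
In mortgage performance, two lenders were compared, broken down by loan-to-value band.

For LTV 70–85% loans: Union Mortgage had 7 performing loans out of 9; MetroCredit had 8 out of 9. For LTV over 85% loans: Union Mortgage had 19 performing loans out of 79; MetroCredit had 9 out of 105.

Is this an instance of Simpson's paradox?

No

LTV 70–85%: Union Mortgage 7/9 = 77.8%, MetroCredit 8/9 = 88.9% → MetroCredit
LTV over 85%: Union Mortgage 19/79 = 24.1%, MetroCredit 9/105 = 8.6% → Union Mortgage
Overall: Union Mortgage 26/88 = 29.5%, MetroCredit 17/114 = 14.9% → Union Mortgage
Neither sweeps: Union Mortgage wins 1 of 2 groups, MetroCredit wins 1. Union Mortgage wins overall but not every group — no Simpson reversal.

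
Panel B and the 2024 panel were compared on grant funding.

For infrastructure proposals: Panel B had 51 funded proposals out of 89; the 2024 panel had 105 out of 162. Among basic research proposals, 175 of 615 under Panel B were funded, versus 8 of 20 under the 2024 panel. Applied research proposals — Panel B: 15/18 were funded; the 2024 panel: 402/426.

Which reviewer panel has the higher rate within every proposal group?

the 2024 panel

Infrastructure: Panel B 51/89 = 57.3%, the 2024 panel 105/162 = 64.8% → the 2024 panel
Basic research: Panel B 175/615 = 28.5%, the 2024 panel 8/20 = 40.0% → the 2024 panel
Applied research: Panel B 15/18 = 83.3%, the 2024 panel 402/426 = 94.4% → the 2024 panel
The 2024 panel has the higher rate in all 3 groups.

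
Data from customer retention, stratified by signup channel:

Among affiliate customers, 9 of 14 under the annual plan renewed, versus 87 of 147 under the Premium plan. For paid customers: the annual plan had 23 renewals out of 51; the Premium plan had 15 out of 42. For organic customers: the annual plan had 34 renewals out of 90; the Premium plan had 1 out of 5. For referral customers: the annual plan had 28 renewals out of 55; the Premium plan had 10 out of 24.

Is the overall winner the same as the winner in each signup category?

No

Affiliate: the annual plan 9/14 = 64.3%, the Premium plan 87/147 = 59.2% → the annual plan
Paid: the annual plan 23/51 = 45.1%, the Premium plan 15/42 = 35.7% → the annual plan
Organic: the annual plan 34/90 = 37.8%, the Premium plan 1/5 = 20.0% → the annual plan
Referral: the annual plan 28/55 = 50.9%, the Premium plan 10/24 = 41.7% → the annual plan
Overall: the annual plan 94/210 = 44.8%, the Premium plan 113/218 = 51.8% → the Premium plan
The annual plan wins each signup group but the Premium plan wins overall — the comparison reverses. The annual plan's customers skew toward organic, which has a lower base rate.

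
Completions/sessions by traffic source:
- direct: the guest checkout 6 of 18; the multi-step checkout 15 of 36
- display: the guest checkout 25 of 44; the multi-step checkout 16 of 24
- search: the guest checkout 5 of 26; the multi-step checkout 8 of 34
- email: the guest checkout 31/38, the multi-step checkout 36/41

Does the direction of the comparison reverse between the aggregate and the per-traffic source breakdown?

No

Direct: the guest checkout 6/18 = 33.3%, the multi-step checkout 15/36 = 41.7% → the multi-step checkout
Display: the guest checkout 25/44 = 56.8%, the multi-step checkout 16/24 = 66.7% → the multi-step checkout
Search: the guest checkout 5/26 = 19.2%, the multi-step checkout 8/34 = 23.5% → the multi-step checkout
Email: the guest checkout 31/38 = 81.6%, the multi-step checkout 36/41 = 87.8% → the multi-step checkout
Overall: the guest checkout 67/126 = 53.2%, the multi-step checkout 75/135 = 55.6% → the multi-step checkout
The multi-step checkout wins overall and in every traffic group — no reversal.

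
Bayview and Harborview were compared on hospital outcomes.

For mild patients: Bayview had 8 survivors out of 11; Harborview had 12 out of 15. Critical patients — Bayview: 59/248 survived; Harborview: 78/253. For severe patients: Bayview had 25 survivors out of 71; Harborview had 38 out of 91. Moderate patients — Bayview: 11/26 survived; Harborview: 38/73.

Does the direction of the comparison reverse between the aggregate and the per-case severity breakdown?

No

Mild: Bayview 8/11 = 72.7%, Harborview 12/15 = 80.0% → Harborview
Critical: Bayview 59/248 = 23.8%, Harborview 78/253 = 30.8% → Harborview
Severe: Bayview 25/71 = 35.2%, Harborview 38/91 = 41.8% → Harborview
Moderate: Bayview 11/26 = 42.3%, Harborview 38/73 = 52.1% → Harborview
Overall: Bayview 103/356 = 28.9%, Harborview 166/432 = 38.4% → Harborview
Harborview wins overall and in every case group — no reversal.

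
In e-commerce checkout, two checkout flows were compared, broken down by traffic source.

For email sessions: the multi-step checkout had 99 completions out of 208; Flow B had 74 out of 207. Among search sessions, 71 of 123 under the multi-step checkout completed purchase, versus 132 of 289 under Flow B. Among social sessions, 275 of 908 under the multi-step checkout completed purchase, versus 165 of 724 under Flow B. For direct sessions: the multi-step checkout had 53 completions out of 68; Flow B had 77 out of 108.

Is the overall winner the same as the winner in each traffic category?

Yes

Email: the multi-step checkout 99/208 = 47.6%, Flow B 74/207 = 35.7% → the multi-step checkout
Search: the multi-step checkout 71/123 = 57.7%, Flow B 132/289 = 45.7% → the multi-step checkout
Social: the multi-step checkout 275/908 = 30.3%, Flow B 165/724 = 22.8% → the multi-step checkout
Direct: the multi-step checkout 53/68 = 77.9%, Flow B 77/108 = 71.3% → the multi-step checkout
Overall: the multi-step checkout 498/1307 = 38.1%, Flow B 448/1328 = 33.7% → the multi-step checkout
The multi-step checkout wins overall and in every traffic group — no reversal.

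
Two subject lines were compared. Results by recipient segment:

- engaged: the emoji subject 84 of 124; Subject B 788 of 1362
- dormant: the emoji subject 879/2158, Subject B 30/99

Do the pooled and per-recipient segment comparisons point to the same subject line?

No

Engaged: the emoji subject 84/124 = 67.7%, Subject B 788/1362 = 57.9% → the emoji subject
Dormant: the emoji subject 879/2158 = 40.7%, Subject B 30/99 = 30.3% → the emoji subject
Overall: the emoji subject 963/2282 = 42.2%, Subject B 818/1461 = 56.0% → Subject B
The emoji subject wins each recipient group but Subject B wins overall — the comparison reverses. The emoji subject's sends skew toward dormant, which has a lower base rate.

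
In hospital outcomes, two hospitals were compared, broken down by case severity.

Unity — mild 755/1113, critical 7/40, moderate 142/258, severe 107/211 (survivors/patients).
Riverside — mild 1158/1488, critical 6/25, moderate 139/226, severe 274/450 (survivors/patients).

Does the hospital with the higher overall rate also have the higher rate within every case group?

Yes

Mild: Unity 755/1113 = 67.8%, Riverside 1158/1488 = 77.8% → Riverside
Critical: Unity 7/40 = 17.5%, Riverside 6/25 = 24.0% → Riverside
Moderate: Unity 142/258 = 55.0%, Riverside 139/226 = 61.5% → Riverside
Severe: Unity 107/211 = 50.7%, Riverside 274/450 = 60.9% → Riverside
Overall: Unity 1011/1622 = 62.3%, Riverside 1577/2189 = 72.0% → Riverside
Riverside wins overall and in every case group — no reversal.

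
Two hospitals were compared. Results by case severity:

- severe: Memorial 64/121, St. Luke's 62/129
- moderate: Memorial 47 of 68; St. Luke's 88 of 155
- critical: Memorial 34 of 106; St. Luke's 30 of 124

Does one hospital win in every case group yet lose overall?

No

Severe: Memorial 64/121 = 52.9%, St. Luke's 62/129 = 48.1% → Memorial
Moderate: Memorial 47/68 = 69.1%, St. Luke's 88/155 = 56.8% → Memorial
Critical: Memorial 34/106 = 32.1%, St. Luke's 30/124 = 24.2% → Memorial
Overall: Memorial 145/295 = 49.2%, St. Luke's 180/408 = 44.1% → Memorial
Memorial wins overall and in every case group — no reversal.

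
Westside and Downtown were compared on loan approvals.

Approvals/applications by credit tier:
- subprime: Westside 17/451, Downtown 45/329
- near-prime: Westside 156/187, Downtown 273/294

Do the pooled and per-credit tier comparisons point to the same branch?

Subprime: Westside 17/451 = 3.8%, Downtown 45/329 = 13.7% → Downtown
Near-prime: Westside 156/187 = 83.4%, Downtown 273/294 = 92.9% → Downtown
Overall: Westside 173/638 = 27.1%, Downtown 318/623 = 51.0% → Downtown
Downtown wins overall and in every credit group — no reversal.

Yes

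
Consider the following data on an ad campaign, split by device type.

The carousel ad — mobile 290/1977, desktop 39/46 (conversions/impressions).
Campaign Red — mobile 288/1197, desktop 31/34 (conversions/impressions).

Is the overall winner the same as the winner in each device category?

Yes

Mobile: the carousel ad 290/1977 = 14.7%, Campaign Red 288/1197 = 24.1% → Campaign Red
Desktop: the carousel ad 39/46 = 84.8%, Campaign Red 31/34 = 91.2% → Campaign Red
Overall: the carousel ad 329/2023 = 16.3%, Campaign Red 319/1231 = 25.9% → Campaign Red
Campaign Red wins overall and in every device group — no reversal.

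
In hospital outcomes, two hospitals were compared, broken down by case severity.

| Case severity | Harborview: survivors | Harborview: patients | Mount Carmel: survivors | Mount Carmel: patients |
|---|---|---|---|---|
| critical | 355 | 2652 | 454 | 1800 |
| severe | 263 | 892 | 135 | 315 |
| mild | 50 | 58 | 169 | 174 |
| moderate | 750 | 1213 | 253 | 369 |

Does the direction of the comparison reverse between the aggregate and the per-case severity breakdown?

Critical: Harborview 355/2652 = 13.4%, Mount Carmel 454/1800 = 25.2% → Mount Carmel
Severe: Harborview 263/892 = 29.5%, Mount Carmel 135/315 = 42.9% → Mount Carmel
Mild: Harborview 50/58 = 86.2%, Mount Carmel 169/174 = 97.1% → Mount Carmel
Moderate: Harborview 750/1213 = 61.8%, Mount Carmel 253/369 = 68.6% → Mount Carmel
Overall: Harborview 1418/4815 = 29.4%, Mount Carmel 1011/2658 = 38.0% → Mount Carmel
Mount Carmel wins overall and in every case group — no reversal.

No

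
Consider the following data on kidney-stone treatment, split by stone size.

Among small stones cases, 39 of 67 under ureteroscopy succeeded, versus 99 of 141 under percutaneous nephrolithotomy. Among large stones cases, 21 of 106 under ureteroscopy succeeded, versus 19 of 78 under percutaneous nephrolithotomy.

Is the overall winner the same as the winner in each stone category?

Yes

Small stones: ureteroscopy 39/67 = 58.2%, percutaneous nephrolithotomy 99/141 = 70.2% → percutaneous nephrolithotomy
Large stones: ureteroscopy 21/106 = 19.8%, percutaneous nephrolithotomy 19/78 = 24.4% → percutaneous nephrolithotomy
Overall: ureteroscopy 60/173 = 34.7%, percutaneous nephrolithotomy 118/219 = 53.9% → percutaneous nephrolithotomy
Percutaneous nephrolithotomy wins overall and in every stone group — no reversal.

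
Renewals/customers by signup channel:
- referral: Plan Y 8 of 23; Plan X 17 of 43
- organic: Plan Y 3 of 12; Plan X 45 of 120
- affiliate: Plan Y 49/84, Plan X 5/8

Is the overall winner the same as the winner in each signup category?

No

Referral: Plan Y 8/23 = 34.8%, Plan X 17/43 = 39.5% → Plan X
Organic: Plan Y 3/12 = 25.0%, Plan X 45/120 = 37.5% → Plan X
Affiliate: Plan Y 49/84 = 58.3%, Plan X 5/8 = 62.5% → Plan X
Overall: Plan Y 60/119 = 50.4%, Plan X 67/171 = 39.2% → Plan Y
Plan X wins each signup group but Plan Y wins overall — the comparison reverses. Plan X's customers skew toward organic, which has a lower base rate.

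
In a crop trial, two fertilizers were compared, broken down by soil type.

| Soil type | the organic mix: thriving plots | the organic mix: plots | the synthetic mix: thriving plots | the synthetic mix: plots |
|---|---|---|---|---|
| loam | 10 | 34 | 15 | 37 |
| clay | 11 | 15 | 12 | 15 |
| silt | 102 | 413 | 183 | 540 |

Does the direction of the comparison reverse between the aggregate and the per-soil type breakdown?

No

Loam: the organic mix 10/34 = 29.4%, the synthetic mix 15/37 = 40.5% → the synthetic mix
Clay: the organic mix 11/15 = 73.3%, the synthetic mix 12/15 = 80.0% → the synthetic mix
Silt: the organic mix 102/413 = 24.7%, the synthetic mix 183/540 = 33.9% → the synthetic mix
Overall: the organic mix 123/462 = 26.6%, the synthetic mix 210/592 = 35.5% → the synthetic mix
The synthetic mix wins overall and in every soil group — no reversal.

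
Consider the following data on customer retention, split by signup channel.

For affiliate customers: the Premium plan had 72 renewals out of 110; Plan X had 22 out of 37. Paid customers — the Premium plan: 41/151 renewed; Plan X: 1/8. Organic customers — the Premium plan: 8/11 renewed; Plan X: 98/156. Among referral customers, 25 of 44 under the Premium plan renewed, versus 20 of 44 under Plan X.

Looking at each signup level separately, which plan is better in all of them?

the Premium plan

Affiliate: the Premium plan 72/110 = 65.5%, Plan X 22/37 = 59.5% → the Premium plan
Paid: the Premium plan 41/151 = 27.2%, Plan X 1/8 = 12.5% → the Premium plan
Organic: the Premium plan 8/11 = 72.7%, Plan X 98/156 = 62.8% → the Premium plan
Referral: the Premium plan 25/44 = 56.8%, Plan X 20/44 = 45.5% → the Premium plan
The Premium plan has the higher rate in all 4 groups.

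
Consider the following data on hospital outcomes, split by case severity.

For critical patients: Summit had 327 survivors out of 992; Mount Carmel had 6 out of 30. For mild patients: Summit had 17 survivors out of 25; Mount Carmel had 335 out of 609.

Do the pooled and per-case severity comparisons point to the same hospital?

Critical: Summit 327/992 = 33.0%, Mount Carmel 6/30 = 20.0% → Summit
Mild: Summit 17/25 = 68.0%, Mount Carmel 335/609 = 55.0% → Summit
Overall: Summit 344/1017 = 33.8%, Mount Carmel 341/639 = 53.4% → Mount Carmel
Summit wins each case group but Mount Carmel wins overall — the comparison reverses. Summit's patients skew toward critical, which has a lower base rate.

No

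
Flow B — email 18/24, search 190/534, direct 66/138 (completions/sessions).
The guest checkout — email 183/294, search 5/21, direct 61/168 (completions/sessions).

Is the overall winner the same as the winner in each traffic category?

No

Email: Flow B 18/24 = 75.0%, the guest checkout 183/294 = 62.2% → Flow B
Search: Flow B 190/534 = 35.6%, the guest checkout 5/21 = 23.8% → Flow B
Direct: Flow B 66/138 = 47.8%, the guest checkout 61/168 = 36.3% → Flow B
Overall: Flow B 274/696 = 39.4%, the guest checkout 249/483 = 51.6% → the guest checkout
Flow B wins each traffic group but the guest checkout wins overall — the comparison reverses. Flow B's sessions skew toward search, which has a lower base rate.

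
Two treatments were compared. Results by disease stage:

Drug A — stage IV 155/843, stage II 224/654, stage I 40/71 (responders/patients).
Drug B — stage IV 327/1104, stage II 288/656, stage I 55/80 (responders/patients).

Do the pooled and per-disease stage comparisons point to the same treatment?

Stage IV: Drug A 155/843 = 18.4%, Drug B 327/1104 = 29.6% → Drug B
Stage II: Drug A 224/654 = 34.3%, Drug B 288/656 = 43.9% → Drug B
Stage I: Drug A 40/71 = 56.3%, Drug B 55/80 = 68.8% → Drug B
Overall: Drug A 419/1568 = 26.7%, Drug B 670/1840 = 36.4% → Drug B
Drug B wins overall and in every disease group — no reversal.

Yes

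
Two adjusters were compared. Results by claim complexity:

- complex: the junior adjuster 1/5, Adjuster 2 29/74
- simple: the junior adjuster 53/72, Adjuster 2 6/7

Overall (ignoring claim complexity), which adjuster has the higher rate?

the junior adjuster

Complex: the junior adjuster 1/5 = 20.0%, Adjuster 2 29/74 = 39.2% → Adjuster 2
Simple: the junior adjuster 53/72 = 73.6%, Adjuster 2 6/7 = 85.7% → Adjuster 2
Overall: the junior adjuster 54/77 = 70.1%, Adjuster 2 35/81 = 43.2% → the junior adjuster
(Adjuster 2 wins every claim group but the junior adjuster wins overall — Adjuster 2's claims skew toward the low-rate complex group.)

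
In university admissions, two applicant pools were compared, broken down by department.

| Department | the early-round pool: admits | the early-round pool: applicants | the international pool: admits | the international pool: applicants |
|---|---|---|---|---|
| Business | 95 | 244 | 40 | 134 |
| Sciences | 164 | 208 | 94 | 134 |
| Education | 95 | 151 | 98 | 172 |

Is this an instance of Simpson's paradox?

No

Business: the early-round pool 95/244 = 38.9%, the international pool 40/134 = 29.9% → the early-round pool
Sciences: the early-round pool 164/208 = 78.8%, the international pool 94/134 = 70.1% → the early-round pool
Education: the early-round pool 95/151 = 62.9%, the international pool 98/172 = 57.0% → the early-round pool
Overall: the early-round pool 354/603 = 58.7%, the international pool 232/440 = 52.7% → the early-round pool
The early-round pool wins overall and in every department group — no reversal.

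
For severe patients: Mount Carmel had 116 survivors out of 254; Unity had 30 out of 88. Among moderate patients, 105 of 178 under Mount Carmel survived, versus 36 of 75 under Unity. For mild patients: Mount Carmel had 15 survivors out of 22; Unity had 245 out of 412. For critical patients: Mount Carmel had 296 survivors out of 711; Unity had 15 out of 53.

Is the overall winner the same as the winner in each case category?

Severe: Mount Carmel 116/254 = 45.7%, Unity 30/88 = 34.1% → Mount Carmel
Moderate: Mount Carmel 105/178 = 59.0%, Unity 36/75 = 48.0% → Mount Carmel
Mild: Mount Carmel 15/22 = 68.2%, Unity 245/412 = 59.5% → Mount Carmel
Critical: Mount Carmel 296/711 = 41.6%, Unity 15/53 = 28.3% → Mount Carmel
Overall: Mount Carmel 532/1165 = 45.7%, Unity 326/628 = 51.9% → Unity
Mount Carmel wins each case group but Unity wins overall — the comparison reverses. Mount Carmel's patients skew toward critical, which has a lower base rate.

No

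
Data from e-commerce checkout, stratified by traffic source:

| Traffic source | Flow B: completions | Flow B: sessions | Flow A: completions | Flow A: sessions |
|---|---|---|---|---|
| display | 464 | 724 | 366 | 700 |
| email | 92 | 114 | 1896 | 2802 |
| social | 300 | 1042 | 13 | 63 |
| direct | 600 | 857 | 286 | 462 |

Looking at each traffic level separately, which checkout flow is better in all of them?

Display: Flow B 464/724 = 64.1%, Flow A 366/700 = 52.3% → Flow B
Email: Flow B 92/114 = 80.7%, Flow A 1896/2802 = 67.7% → Flow B
Social: Flow B 300/1042 = 28.8%, Flow A 13/63 = 20.6% → Flow B
Direct: Flow B 600/857 = 70.0%, Flow A 286/462 = 61.9% → Flow B
Flow B has the higher rate in all 4 groups.

Flow B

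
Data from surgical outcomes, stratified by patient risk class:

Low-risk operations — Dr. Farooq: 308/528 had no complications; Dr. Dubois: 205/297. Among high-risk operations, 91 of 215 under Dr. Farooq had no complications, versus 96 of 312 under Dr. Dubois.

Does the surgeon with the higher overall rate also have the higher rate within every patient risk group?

Low-risk: Dr. Farooq 308/528 = 58.3%, Dr. Dubois 205/297 = 69.0% → Dr. Dubois
High-risk: Dr. Farooq 91/215 = 42.3%, Dr. Dubois 96/312 = 30.8% → Dr. Farooq
Overall: Dr. Farooq 399/743 = 53.7%, Dr. Dubois 301/609 = 49.4% → Dr. Farooq
Neither sweeps: Dr. Farooq wins 1 of 2 groups, Dr. Dubois wins 1. Dr. Farooq wins overall but not every group — no Simpson reversal.

No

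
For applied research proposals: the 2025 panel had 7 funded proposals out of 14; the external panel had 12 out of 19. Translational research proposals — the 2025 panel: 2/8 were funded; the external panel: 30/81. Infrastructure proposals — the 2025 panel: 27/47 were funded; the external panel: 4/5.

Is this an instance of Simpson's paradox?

Yes

Applied research: the 2025 panel 7/14 = 50.0%, the external panel 12/19 = 63.2% → the external panel
Translational research: the 2025 panel 2/8 = 25.0%, the external panel 30/81 = 37.0% → the external panel
Infrastructure: the 2025 panel 27/47 = 57.4%, the external panel 4/5 = 80.0% → the external panel
Overall: the 2025 panel 36/69 = 52.2%, the external panel 46/105 = 43.8% → the 2025 panel
The external panel wins each proposal group but the 2025 panel wins overall — the comparison reverses. The external panel's proposals skew toward translational research, which has a lower base rate.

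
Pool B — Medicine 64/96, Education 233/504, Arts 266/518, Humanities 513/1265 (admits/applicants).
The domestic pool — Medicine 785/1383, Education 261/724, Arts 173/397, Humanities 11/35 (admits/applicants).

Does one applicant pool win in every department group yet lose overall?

Yes

Medicine: Pool B 64/96 = 66.7%, the domestic pool 785/1383 = 56.8% → Pool B
Education: Pool B 233/504 = 46.2%, the domestic pool 261/724 = 36.0% → Pool B
Arts: Pool B 266/518 = 51.4%, the domestic pool 173/397 = 43.6% → Pool B
Humanities: Pool B 513/1265 = 40.6%, the domestic pool 11/35 = 31.4% → Pool B
Overall: Pool B 1076/2383 = 45.2%, the domestic pool 1230/2539 = 48.4% → the domestic pool
Pool B wins each department group but the domestic pool wins overall — the comparison reverses. Pool B's applicants skew toward Humanities, which has a lower base rate.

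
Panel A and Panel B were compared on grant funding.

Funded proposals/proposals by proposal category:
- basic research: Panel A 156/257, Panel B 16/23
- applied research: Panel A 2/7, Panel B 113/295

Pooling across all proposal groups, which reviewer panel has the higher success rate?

Panel A

Basic research: Panel A 156/257 = 60.7%, Panel B 16/23 = 69.6% → Panel B
Applied research: Panel A 2/7 = 28.6%, Panel B 113/295 = 38.3% → Panel B
Overall: Panel A 158/264 = 59.8%, Panel B 129/318 = 40.6% → Panel A
(Panel B wins every proposal group but Panel A wins overall — Panel B's proposals skew toward the low-rate applied research group.)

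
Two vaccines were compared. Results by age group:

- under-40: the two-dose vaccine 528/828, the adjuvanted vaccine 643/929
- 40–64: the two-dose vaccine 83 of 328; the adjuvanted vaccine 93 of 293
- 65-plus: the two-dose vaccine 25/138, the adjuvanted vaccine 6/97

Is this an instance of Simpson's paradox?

Under-40: the two-dose vaccine 528/828 = 63.8%, the adjuvanted vaccine 643/929 = 69.2% → the adjuvanted vaccine
40–64: the two-dose vaccine 83/328 = 25.3%, the adjuvanted vaccine 93/293 = 31.7% → the adjuvanted vaccine
65-plus: the two-dose vaccine 25/138 = 18.1%, the adjuvanted vaccine 6/97 = 6.2% → the two-dose vaccine
Overall: the two-dose vaccine 636/1294 = 49.1%, the adjuvanted vaccine 742/1319 = 56.3% → the adjuvanted vaccine
Neither sweeps: the two-dose vaccine wins 1 of 3 groups, the adjuvanted vaccine wins 2. The adjuvanted vaccine wins overall but not every group — no Simpson reversal.

No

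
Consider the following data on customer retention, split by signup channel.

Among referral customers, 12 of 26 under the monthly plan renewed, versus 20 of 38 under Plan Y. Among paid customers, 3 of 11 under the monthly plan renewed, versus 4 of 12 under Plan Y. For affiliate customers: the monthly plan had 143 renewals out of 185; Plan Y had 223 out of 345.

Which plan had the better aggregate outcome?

Referral: the monthly plan 12/26 = 46.2%, Plan Y 20/38 = 52.6% → Plan Y
Paid: the monthly plan 3/11 = 27.3%, Plan Y 4/12 = 33.3% → Plan Y
Affiliate: the monthly plan 143/185 = 77.3%, Plan Y 223/345 = 64.6% → the monthly plan
Overall: the monthly plan 158/222 = 71.2%, Plan Y 247/395 = 62.5% → the monthly plan
(Neither sweeps every signup group, but the monthly plan has the higher pooled rate.)

the monthly plan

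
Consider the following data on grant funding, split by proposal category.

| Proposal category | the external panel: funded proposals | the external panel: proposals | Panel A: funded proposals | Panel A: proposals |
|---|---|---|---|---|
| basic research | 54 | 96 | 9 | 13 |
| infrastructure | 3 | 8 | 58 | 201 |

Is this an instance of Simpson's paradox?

Basic research: the external panel 54/96 = 56.2%, Panel A 9/13 = 69.2% → Panel A
Infrastructure: the external panel 3/8 = 37.5%, Panel A 58/201 = 28.9% → the external panel
Overall: the external panel 57/104 = 54.8%, Panel A 67/214 = 31.3% → the external panel
Neither sweeps: the external panel wins 1 of 2 groups, Panel A wins 1. The external panel wins overall but not every group — no Simpson reversal.

No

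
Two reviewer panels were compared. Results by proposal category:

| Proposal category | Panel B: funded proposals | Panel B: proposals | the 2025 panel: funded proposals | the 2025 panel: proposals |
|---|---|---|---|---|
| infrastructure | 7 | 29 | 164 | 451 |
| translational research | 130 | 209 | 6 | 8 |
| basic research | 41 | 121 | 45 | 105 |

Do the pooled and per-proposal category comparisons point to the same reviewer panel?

No

Infrastructure: Panel B 7/29 = 24.1%, the 2025 panel 164/451 = 36.4% → the 2025 panel
Translational research: Panel B 130/209 = 62.2%, the 2025 panel 6/8 = 75.0% → the 2025 panel
Basic research: Panel B 41/121 = 33.9%, the 2025 panel 45/105 = 42.9% → the 2025 panel
Overall: Panel B 178/359 = 49.6%, the 2025 panel 215/564 = 38.1% → Panel B
The 2025 panel wins each proposal group but Panel B wins overall — the comparison reverses. The 2025 panel's proposals skew toward infrastructure, which has a lower base rate.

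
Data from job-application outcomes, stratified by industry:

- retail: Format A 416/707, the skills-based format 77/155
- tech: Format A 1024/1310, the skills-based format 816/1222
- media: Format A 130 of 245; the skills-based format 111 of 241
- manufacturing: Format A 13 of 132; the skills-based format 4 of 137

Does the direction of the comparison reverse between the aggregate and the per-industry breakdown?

No

Retail: Format A 416/707 = 58.8%, the skills-based format 77/155 = 49.7% → Format A
Tech: Format A 1024/1310 = 78.2%, the skills-based format 816/1222 = 66.8% → Format A
Media: Format A 130/245 = 53.1%, the skills-based format 111/241 = 46.1% → Format A
Manufacturing: Format A 13/132 = 9.8%, the skills-based format 4/137 = 2.9% → Format A
Overall: Format A 1583/2394 = 66.1%, the skills-based format 1008/1755 = 57.4% → Format A
Format A wins overall and in every industry group — no reversal.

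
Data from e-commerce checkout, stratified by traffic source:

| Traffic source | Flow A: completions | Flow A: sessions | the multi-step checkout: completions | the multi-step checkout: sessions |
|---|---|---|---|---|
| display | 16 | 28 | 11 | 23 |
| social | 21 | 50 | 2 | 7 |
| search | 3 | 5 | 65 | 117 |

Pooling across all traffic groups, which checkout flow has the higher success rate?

Display: Flow A 16/28 = 57.1%, the multi-step checkout 11/23 = 47.8% → Flow A
Social: Flow A 21/50 = 42.0%, the multi-step checkout 2/7 = 28.6% → Flow A
Search: Flow A 3/5 = 60.0%, the multi-step checkout 65/117 = 55.6% → Flow A
Overall: Flow A 40/83 = 48.2%, the multi-step checkout 78/147 = 53.1% → the multi-step checkout
(Flow A wins every traffic group but the multi-step checkout wins overall — Flow A's sessions skew toward the low-rate social group.)

the multi-step checkout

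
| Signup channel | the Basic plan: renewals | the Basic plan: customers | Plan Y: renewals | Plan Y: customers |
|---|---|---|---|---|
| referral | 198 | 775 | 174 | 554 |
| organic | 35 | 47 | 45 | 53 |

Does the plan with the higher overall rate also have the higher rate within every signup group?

Referral: the Basic plan 198/775 = 25.5%, Plan Y 174/554 = 31.4% → Plan Y
Organic: the Basic plan 35/47 = 74.5%, Plan Y 45/53 = 84.9% → Plan Y
Overall: the Basic plan 233/822 = 28.3%, Plan Y 219/607 = 36.1% → Plan Y
Plan Y wins overall and in every signup group — no reversal.

Yes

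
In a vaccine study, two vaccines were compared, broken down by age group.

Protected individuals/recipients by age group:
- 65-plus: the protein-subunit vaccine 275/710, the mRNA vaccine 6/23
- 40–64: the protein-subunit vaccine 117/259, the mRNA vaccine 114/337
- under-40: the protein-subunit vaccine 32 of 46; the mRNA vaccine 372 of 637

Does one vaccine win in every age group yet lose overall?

Yes

65-plus: the protein-subunit vaccine 275/710 = 38.7%, the mRNA vaccine 6/23 = 26.1% → the protein-subunit vaccine
40–64: the protein-subunit vaccine 117/259 = 45.2%, the mRNA vaccine 114/337 = 33.8% → the protein-subunit vaccine
Under-40: the protein-subunit vaccine 32/46 = 69.6%, the mRNA vaccine 372/637 = 58.4% → the protein-subunit vaccine
Overall: the protein-subunit vaccine 424/1015 = 41.8%, the mRNA vaccine 492/997 = 49.3% → the mRNA vaccine
The protein-subunit vaccine wins each age group but the mRNA vaccine wins overall — the comparison reverses. The protein-subunit vaccine's recipients skew toward 65-plus, which has a lower base rate.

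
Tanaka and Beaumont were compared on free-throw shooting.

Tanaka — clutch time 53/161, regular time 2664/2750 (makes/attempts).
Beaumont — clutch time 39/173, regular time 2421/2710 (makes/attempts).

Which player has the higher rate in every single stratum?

Clutch time: Tanaka 53/161 = 32.9%, Beaumont 39/173 = 22.5% → Tanaka
Regular time: Tanaka 2664/2750 = 96.9%, Beaumont 2421/2710 = 89.3% → Tanaka
Tanaka has the higher rate in both groups.

Tanaka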